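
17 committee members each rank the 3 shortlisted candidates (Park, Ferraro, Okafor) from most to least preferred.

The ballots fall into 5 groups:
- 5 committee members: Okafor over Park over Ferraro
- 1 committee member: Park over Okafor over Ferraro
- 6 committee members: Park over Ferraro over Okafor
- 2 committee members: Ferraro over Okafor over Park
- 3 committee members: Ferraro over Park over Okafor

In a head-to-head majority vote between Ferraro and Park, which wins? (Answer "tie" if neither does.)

Park

Ballots ranking Ferraro above Park: 2 + 3 = 5.
Ballots ranking Park above Ferraro: 17 − 5 = 12.
Park wins the head-to-head 12–5.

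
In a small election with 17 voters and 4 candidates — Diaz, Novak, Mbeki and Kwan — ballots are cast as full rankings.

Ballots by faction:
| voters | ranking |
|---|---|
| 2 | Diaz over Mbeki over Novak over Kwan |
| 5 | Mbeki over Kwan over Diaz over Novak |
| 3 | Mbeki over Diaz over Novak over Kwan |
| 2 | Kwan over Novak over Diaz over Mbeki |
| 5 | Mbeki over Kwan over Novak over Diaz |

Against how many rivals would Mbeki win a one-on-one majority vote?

3

Mbeki against each rival (17 voters):
Mbeki vs Diaz: 5+3+5 = 13 for Mbeki, 4 for Diaz — Mbeki by 13–4.
Mbeki vs Novak: Mbeki is ranked higher on 2+5+3+5 = 15 ballots, Novak on 2. Mbeki wins 15–2.
Mbeki vs Kwan: Mbeki preferred on 2+5+3+5 = 15 ballots; Mbeki wins 15–2.
Mbeki beats Diaz, Novak, Kwan — 3 pairwise wins.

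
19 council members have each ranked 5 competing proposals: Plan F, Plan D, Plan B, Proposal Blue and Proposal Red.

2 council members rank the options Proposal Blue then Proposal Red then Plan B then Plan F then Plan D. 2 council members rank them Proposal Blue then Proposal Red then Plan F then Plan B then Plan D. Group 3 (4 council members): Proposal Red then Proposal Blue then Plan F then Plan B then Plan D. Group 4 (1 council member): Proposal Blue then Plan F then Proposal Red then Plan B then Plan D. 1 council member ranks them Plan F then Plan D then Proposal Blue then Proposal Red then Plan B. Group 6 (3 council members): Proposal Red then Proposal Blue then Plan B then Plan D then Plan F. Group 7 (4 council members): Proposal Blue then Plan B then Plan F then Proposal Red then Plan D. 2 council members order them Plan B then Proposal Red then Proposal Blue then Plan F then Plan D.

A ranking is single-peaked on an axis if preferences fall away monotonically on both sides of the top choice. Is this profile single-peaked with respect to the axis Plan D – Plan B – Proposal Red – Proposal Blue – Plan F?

Axis positions: Plan D=1, Plan B=2, Proposal Red=3, Proposal Blue=4, Plan F=5.
Group 1 (peak Proposal Blue at position 4): ranking walks positions 4-3-2-5-1, expanding outward from the peak — single-peaked.
Group 2 (peak Proposal Blue at position 4): ranking walks positions 4-3-5-2-1, expanding outward from the peak — single-peaked.
Group 3 (peak Proposal Red at position 3): ranking walks positions 3-4-5-2-1, expanding outward from the peak — single-peaked.
Group 4 (peak Proposal Blue at position 4): ranking walks positions 4-5-3-2-1, expanding outward from the peak — single-peaked.
Group 5: ranking walks positions 5-1-4-3-2; Plan D is ranked above Proposal Blue even though Proposal Blue lies between Plan D and the peak Plan F on the axis — preferences dip and rise again. Not single-peaked.
Group 6 (peak Proposal Red at position 3): ranking walks positions 3-4-2-1-5, expanding outward from the peak — single-peaked.
Group 7: ranking walks positions 4-2-5-3-1; Plan B is ranked above Proposal Red even though Proposal Red lies between Plan B and the peak Proposal Blue on the axis — preferences dip and rise again. Not single-peaked.
Group 8 (peak Plan B at position 2): ranking walks positions 2-3-4-5-1, expanding outward from the peak — single-peaked.
Group 5 violates single-peakedness, so the profile is not single-peaked on this axis.

no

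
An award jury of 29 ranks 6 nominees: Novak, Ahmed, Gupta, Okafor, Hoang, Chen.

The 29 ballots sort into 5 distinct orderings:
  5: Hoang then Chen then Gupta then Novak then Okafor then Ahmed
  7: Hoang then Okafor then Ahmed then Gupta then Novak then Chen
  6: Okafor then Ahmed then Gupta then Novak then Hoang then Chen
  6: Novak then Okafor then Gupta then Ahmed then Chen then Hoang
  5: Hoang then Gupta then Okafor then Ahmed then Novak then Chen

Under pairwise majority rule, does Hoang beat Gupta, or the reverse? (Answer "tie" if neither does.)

Ballots ranking Hoang above Gupta: 5 + 7 + 5 = 17.
Ballots ranking Gupta above Hoang: 29 − 17 = 12.
Hoang wins the head-to-head 17–12.

Hoang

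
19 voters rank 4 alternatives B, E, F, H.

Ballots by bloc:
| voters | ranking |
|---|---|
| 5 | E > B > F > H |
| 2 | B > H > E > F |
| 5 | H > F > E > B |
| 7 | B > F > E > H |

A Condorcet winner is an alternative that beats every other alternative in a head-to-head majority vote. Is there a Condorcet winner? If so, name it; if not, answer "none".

none

Head-to-head results (19 voters):
B vs E: E wins 10–9.
B vs F: B wins 14–5.
B vs H: B wins 14–5.
E vs F: E is ranked higher on 5+2 = 7 ballots, F on 12. F wins 12–7.
E vs H: E wins 12–7.
F vs H: F, 12–7.
Every alternative loses at least once (B loses to E; E loses to F; F loses to B; H loses to B). The majority relation contains the cycle B > F > E > B, so there is no Condorcet winner.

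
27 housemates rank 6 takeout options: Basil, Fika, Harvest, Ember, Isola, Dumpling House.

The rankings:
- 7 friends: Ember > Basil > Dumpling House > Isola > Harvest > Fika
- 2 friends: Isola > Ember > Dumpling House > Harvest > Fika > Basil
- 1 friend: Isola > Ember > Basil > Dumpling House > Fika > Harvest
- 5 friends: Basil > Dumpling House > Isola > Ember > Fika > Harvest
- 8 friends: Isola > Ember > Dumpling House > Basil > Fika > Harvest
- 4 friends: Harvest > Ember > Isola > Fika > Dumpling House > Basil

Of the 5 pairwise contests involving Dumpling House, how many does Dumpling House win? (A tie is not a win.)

3

Dumpling House against each rival (27 friends):
Dumpling House vs Basil: Dumpling House, 14–13.
Dumpling House vs Fika: Dumpling House, 23–4.
Dumpling House vs Harvest: 23 to 4, Dumpling House.
Dumpling House vs Ember: 5 for Dumpling House, 22 for Ember — Ember by 22–5.
Dumpling House vs Isola: Dumpling House is ranked higher on 7+5 = 12 ballots, Isola on 15. Isola wins 15–12.
Dumpling House beats Basil, Fika, Harvest; loses to Ember, Isola — 3 pairwise wins.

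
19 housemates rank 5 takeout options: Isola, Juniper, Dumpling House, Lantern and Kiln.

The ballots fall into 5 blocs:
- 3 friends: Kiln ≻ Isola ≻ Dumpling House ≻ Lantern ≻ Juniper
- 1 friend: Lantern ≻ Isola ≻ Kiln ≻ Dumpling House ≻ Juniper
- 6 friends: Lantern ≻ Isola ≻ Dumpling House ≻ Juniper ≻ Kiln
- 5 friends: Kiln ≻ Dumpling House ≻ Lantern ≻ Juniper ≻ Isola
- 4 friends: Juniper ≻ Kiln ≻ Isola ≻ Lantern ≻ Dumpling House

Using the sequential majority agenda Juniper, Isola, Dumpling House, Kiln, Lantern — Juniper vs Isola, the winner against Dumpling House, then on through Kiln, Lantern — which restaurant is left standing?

Round 1: Juniper vs Isola — 9–10, Isola advances.
Round 2: Isola vs Dumpling House — 14–5, Isola advances.
Round 3: Isola vs Kiln — 7–12, Kiln advances.
Round 4: Kiln vs Lantern — 12–7, Kiln advances.
Kiln survives the agenda.

Kiln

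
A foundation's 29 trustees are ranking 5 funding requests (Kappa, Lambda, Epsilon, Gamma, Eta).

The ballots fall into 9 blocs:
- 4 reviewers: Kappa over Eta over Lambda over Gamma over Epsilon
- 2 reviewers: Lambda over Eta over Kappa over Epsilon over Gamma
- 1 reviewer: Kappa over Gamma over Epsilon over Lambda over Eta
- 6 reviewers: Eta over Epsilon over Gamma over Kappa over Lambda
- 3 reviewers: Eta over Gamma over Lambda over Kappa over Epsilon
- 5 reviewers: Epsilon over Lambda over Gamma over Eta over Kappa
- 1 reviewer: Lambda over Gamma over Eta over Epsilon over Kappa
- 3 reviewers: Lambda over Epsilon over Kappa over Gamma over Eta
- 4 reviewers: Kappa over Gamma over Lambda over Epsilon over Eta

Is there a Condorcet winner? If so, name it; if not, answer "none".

Check each pair by majority over 29 ballots:
Kappa vs Lambda: Kappa, 15–14.
Kappa vs Epsilon: Kappa is ranked higher on 4+2+1+3+4 = 14 ballots, Epsilon on 15. Epsilon wins 15–14.
Kappa vs Gamma: 14 to 15, Gamma.
Kappa vs Eta: Kappa preferred on 4+1+3+4 = 12 ballots; Eta wins 17–12.
Lambda vs Epsilon: Lambda, 17–12.
Lambda–Gamma: Lambda 15–14.
Lambda vs Eta: Lambda, 16–13.
Epsilon vs Gamma: Epsilon wins 16–13.
Epsilon vs Eta: Epsilon preferred on 1+5+3+4 = 13 ballots; Eta wins 16–13.
Gamma vs Eta: Eta wins 15–14.
Every project loses at least once (Kappa loses to Epsilon; Lambda loses to Kappa; Epsilon loses to Lambda; Gamma loses to Lambda; Eta loses to Lambda). The majority relation contains the cycle Kappa beats Lambda beats Epsilon beats Kappa, so there is no Condorcet winner.

none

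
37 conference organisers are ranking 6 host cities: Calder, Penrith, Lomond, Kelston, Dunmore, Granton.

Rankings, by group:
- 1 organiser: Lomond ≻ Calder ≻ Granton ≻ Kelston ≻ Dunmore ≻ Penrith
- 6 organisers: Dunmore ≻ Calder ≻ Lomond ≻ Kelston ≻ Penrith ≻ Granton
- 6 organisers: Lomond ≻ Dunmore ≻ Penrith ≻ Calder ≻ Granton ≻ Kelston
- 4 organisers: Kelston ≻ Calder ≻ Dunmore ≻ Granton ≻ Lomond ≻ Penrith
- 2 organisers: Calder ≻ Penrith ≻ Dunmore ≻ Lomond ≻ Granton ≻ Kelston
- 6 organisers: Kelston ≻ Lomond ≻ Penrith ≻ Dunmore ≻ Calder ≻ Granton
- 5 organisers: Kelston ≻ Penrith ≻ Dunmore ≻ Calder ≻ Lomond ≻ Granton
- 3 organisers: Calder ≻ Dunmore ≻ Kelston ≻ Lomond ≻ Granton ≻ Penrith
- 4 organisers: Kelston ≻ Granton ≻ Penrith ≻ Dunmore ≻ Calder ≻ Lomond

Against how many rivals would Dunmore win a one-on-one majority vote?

4

Dunmore against each rival (37 organisers):
Dunmore–Calder: Dunmore 27–10.
Dunmore vs Penrith: Dunmore is ranked higher on 1+6+6+4+3 = 20 ballots, Penrith on 17. Dunmore wins 20–17.
Dunmore vs Lomond: Dunmore, 24–13.
Dunmore vs Kelston: 17 to 20, Kelston.
Dunmore vs Granton: Dunmore wins 32–5.
Dunmore beats Calder, Penrith, Lomond, Granton; loses to Kelston — 4 pairwise wins.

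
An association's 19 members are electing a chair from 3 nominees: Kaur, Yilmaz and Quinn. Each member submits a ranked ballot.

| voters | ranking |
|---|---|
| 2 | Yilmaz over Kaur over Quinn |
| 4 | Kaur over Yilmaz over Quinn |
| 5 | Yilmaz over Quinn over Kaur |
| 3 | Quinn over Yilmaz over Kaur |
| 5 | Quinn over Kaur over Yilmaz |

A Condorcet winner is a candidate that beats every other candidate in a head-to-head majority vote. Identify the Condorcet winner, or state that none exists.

Yilmaz

Pairwise majorities:
Kaur vs Yilmaz: Kaur preferred on 4+5 = 9 ballots; Yilmaz wins 10–9.
Kaur vs Quinn: 6 to 13, Quinn.
Yilmaz vs Quinn: Yilmaz preferred on 2+4+5 = 11 ballots; Yilmaz wins 11–8.
Yilmaz defeats every rival head-to-head and is the Condorcet winner.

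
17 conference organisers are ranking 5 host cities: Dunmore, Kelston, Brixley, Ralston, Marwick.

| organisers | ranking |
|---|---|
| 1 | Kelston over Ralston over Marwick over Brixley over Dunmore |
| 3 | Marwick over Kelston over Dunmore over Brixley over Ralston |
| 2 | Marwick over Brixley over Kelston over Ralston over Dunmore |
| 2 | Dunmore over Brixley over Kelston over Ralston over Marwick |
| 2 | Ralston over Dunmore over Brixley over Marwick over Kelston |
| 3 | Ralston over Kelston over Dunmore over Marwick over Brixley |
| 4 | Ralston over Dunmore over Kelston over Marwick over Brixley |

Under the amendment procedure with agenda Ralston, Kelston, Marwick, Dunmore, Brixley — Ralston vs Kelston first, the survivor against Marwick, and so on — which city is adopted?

Round 1: Ralston vs Kelston — 9–8, Ralston advances.
Round 2: Ralston vs Marwick — 12–5, Ralston advances.
Round 3: Ralston vs Dunmore — 12–5, Ralston advances.
Round 4: Ralston vs Brixley — 10–7, Ralston advances.
The agenda winner is Ralston.

Ralston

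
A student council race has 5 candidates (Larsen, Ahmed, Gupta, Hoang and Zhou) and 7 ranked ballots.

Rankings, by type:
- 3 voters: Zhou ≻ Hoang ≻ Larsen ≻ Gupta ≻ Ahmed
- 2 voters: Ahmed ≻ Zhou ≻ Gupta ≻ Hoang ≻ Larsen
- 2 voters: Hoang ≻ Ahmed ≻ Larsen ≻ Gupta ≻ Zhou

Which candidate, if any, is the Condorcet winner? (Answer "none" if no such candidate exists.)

none

Pairwise majorities:
Larsen vs Ahmed: 3 for Larsen, 4 for Ahmed — Ahmed by 4–3.
Larsen vs Gupta: 3+2 = 5 for Larsen, 2 for Gupta — Larsen by 5–2.
Larsen vs Hoang: 0 to 7, Hoang.
Larsen vs Zhou: 2 for Larsen, 5 for Zhou — Zhou by 5–2.
Ahmed vs Gupta: Ahmed is ranked higher on 2+2 = 4 ballots, Gupta on 3. Ahmed wins 4–3.
Ahmed vs Hoang: Ahmed preferred on 2 ballots; Hoang wins 5–2.
Ahmed vs Zhou: 2+2 = 4 for Ahmed, 3 for Zhou — Ahmed by 4–3.
Gupta vs Hoang: 2 to 5, Hoang.
Gupta vs Zhou: Gupta preferred on 2 ballots; Zhou wins 5–2.
Hoang vs Zhou: 2 for Hoang, 5 for Zhou — Zhou by 5–2.
Each candidate drops at least one matchup (Larsen loses to Ahmed; Ahmed loses to Hoang; Gupta loses to Larsen; Hoang loses to Zhou; Zhou loses to Ahmed); the cycle Ahmed > Zhou > Hoang > Ahmed rules out a Condorcet winner.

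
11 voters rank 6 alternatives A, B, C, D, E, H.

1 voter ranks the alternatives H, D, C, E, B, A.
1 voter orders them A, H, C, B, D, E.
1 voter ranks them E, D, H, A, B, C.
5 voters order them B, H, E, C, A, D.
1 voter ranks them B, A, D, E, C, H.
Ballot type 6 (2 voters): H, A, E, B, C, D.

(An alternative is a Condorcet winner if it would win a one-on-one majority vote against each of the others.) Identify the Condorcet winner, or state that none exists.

Head-to-head results (11 voters):
A vs B: 4 to 7, B.
A vs C: 5 to 6, C.
A vs D: 1+5+1+2 = 9 for A, 2 for D — A by 9–2.
A vs E: 1+1+2 = 4 for A, 7 for E — E by 7–4.
A vs H: 2 to 9, H.
B vs C: B preferred on 1+5+1+2 = 9 ballots; B wins 9–2.
B vs D: 9 to 2, B.
B vs E: 7 to 4, B.
B vs H: B preferred on 5+1 = 6 ballots; B wins 6–5.
C vs D: C preferred on 1+5+2 = 8 ballots; C wins 8–3.
C vs E: C is ranked higher on 1+1 = 2 ballots, E on 9. E wins 9–2.
C vs H: 1 for C, 10 for H — H by 10–1.
D vs E: 1+1+1 = 3 for D, 8 for E — E by 8–3.
D vs H: 1+1 = 2 for D, 9 for H — H by 9–2.
E vs H: 2 to 9, H.
Only B has no losses; B is the Condorcet winner.

B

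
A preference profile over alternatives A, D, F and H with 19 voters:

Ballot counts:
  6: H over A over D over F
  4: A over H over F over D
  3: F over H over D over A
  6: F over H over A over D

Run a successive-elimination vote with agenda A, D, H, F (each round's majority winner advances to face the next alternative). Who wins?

H

Round 1: A vs D — 16–3, A advances.
Round 2: A vs H — 4–15, H advances.
Round 3: H vs F — 10–9, H advances.
H survives the agenda.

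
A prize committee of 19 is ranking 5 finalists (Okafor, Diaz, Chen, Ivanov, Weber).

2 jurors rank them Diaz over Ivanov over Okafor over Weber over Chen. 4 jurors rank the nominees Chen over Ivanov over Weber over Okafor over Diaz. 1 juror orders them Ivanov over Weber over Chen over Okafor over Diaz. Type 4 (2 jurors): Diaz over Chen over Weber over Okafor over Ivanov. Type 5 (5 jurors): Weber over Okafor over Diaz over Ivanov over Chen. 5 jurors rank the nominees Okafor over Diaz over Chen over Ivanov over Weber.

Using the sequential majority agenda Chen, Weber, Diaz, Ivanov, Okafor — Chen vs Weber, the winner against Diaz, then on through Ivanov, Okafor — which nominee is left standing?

Round 1: Chen vs Weber — 11–8, Chen advances.
Round 2: Chen vs Diaz — 5–14, Diaz advances.
Round 3: Diaz vs Ivanov — 14–5, Diaz advances.
Round 4: Diaz vs Okafor — 4–15, Okafor advances.
The agenda winner is Okafor.

Okafor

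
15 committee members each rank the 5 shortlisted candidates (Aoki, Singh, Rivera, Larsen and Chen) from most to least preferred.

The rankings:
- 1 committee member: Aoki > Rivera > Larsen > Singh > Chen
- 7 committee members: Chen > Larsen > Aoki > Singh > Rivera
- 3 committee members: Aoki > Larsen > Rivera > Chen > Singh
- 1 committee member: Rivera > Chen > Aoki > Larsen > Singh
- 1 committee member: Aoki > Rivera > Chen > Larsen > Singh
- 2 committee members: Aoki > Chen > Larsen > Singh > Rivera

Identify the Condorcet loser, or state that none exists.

Rivera

Head-to-head results (15 committee members):
Aoki vs Singh: 1+7+3+1+1+2 = 15 for Aoki, 0 for Singh — Aoki by 15–0.
Aoki vs Rivera: Aoki is ranked higher on 1+7+3+1+2 = 14 ballots, Rivera on 1. Aoki wins 14–1.
Aoki vs Larsen: Aoki, 8–7.
Aoki–Chen: Chen 8–7.
Singh vs Rivera: Singh preferred on 7+2 = 9 ballots; Singh wins 9–6.
Singh vs Larsen: Singh preferred on 0 ballots; Larsen wins 15–0.
Singh–Chen: Chen 14–1.
Rivera vs Larsen: 1+1+1 = 3 for Rivera, 12 for Larsen — Larsen by 12–3.
Rivera vs Chen: 6 to 9, Chen.
Larsen vs Chen: 1+3 = 4 for Larsen, 11 for Chen — Chen by 11–4.
Only Rivera has no wins; Rivera is the Condorcet loser.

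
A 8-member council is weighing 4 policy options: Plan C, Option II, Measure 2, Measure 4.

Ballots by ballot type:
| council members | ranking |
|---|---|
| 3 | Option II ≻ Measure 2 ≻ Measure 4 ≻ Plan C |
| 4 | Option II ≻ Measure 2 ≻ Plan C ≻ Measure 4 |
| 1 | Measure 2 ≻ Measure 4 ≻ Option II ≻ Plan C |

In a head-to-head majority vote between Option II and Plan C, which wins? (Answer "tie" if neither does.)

Ballots ranking Option II above Plan C: 3 + 4 + 1 = 8.
Ballots ranking Plan C above Option II: 8 − 8 = 0.
Option II wins the head-to-head 8–0.

Option II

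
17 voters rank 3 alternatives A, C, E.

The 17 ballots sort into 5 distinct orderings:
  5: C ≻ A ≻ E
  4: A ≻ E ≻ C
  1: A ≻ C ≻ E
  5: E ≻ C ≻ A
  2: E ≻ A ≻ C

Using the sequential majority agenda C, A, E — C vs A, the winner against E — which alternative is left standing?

Round 1: C vs A — 10–7, C advances.
Round 2: C vs E — 6–11, E advances.
The agenda winner is E.

E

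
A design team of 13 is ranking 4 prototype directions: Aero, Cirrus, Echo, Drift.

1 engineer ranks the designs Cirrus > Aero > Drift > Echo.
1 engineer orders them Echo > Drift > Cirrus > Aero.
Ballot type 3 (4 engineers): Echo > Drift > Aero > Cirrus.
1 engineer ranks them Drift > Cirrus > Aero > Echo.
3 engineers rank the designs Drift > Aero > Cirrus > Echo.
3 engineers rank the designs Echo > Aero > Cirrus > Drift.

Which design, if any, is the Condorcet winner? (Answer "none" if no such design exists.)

Check each pair by majority over 13 ballots:
Aero vs Cirrus: Aero preferred on 4+3+3 = 10 ballots; Aero wins 10–3.
Aero vs Echo: Aero preferred on 1+1+3 = 5 ballots; Echo wins 8–5.
Aero vs Drift: Drift wins 9–4.
Cirrus–Echo: Echo 8–5.
Cirrus vs Drift: Cirrus is ranked higher on 1+3 = 4 ballots, Drift on 9. Drift wins 9–4.
Echo vs Drift: 8 to 5, Echo.
Echo defeats every rival head-to-head and is the Condorcet winner.

Echo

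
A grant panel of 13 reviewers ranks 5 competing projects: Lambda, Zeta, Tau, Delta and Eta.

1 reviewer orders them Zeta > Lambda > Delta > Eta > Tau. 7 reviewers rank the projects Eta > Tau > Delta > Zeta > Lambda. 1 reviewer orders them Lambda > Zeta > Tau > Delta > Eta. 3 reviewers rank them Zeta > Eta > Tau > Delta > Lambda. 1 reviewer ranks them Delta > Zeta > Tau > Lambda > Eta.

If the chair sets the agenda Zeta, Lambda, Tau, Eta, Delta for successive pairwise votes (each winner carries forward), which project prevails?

Round 1: Zeta vs Lambda — 12–1, Zeta advances.
Round 2: Zeta vs Tau — 6–7, Tau advances.
Round 3: Tau vs Eta — 2–11, Eta advances.
Round 4: Eta vs Delta — 10–3, Eta advances.
The agenda winner is Eta.

Eta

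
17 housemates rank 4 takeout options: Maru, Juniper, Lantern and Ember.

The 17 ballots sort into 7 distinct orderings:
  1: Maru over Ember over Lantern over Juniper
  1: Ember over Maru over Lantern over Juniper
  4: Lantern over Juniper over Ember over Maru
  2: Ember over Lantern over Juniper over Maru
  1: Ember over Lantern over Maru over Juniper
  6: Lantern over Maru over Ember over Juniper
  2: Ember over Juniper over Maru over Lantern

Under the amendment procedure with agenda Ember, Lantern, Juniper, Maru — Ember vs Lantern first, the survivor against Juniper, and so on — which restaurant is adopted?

Lantern

Round 1: Ember vs Lantern — 7–10, Lantern advances.
Round 2: Lantern vs Juniper — 15–2, Lantern advances.
Round 3: Lantern vs Maru — 13–4, Lantern advances.
The agenda winner is Lantern.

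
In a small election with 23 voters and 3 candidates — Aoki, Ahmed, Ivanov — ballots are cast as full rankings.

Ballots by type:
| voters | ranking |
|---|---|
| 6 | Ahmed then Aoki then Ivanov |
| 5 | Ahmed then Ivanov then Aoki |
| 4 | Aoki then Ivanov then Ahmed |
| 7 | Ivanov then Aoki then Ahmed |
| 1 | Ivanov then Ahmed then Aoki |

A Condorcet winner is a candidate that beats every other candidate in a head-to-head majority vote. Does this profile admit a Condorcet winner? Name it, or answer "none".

Pairwise majorities:
Aoki vs Ahmed: 11 to 12, Ahmed.
Aoki vs Ivanov: Ivanov, 13–10.
Ahmed vs Ivanov: Ivanov, 12–11.
Ivanov beats each of Aoki, Ahmed — Ivanov is the Condorcet winner.

Ivanov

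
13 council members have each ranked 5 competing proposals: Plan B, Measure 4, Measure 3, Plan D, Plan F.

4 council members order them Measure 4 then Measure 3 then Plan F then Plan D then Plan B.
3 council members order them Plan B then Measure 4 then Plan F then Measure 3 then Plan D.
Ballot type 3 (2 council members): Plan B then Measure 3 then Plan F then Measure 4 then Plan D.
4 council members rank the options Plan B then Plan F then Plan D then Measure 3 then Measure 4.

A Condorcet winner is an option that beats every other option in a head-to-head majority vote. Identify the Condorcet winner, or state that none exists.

Pairwise majorities:
Plan B vs Measure 4: Plan B preferred on 3+2+4 = 9 ballots; Plan B wins 9–4.
Plan B vs Measure 3: Plan B preferred on 3+2+4 = 9 ballots; Plan B wins 9–4.
Plan B vs Plan D: 9 to 4, Plan B.
Plan B vs Plan F: Plan B is ranked higher on 3+2+4 = 9 ballots, Plan F on 4. Plan B wins 9–4.
Measure 4 vs Measure 3: Measure 4 is ranked higher on 4+3 = 7 ballots, Measure 3 on 6. Measure 4 wins 7–6.
Measure 4 vs Plan D: Measure 4 is ranked higher on 4+3+2 = 9 ballots, Plan D on 4. Measure 4 wins 9–4.
Measure 4 vs Plan F: Measure 4 preferred on 4+3 = 7 ballots; Measure 4 wins 7–6.
Measure 3 vs Plan D: 9 to 4, Measure 3.
Measure 3 vs Plan F: 4+2 = 6 for Measure 3, 7 for Plan F — Plan F by 7–6.
Plan D vs Plan F: Plan D is ranked higher on 0 ballots, Plan F on 13. Plan F wins 13–0.
Plan B wins every pairwise contest, so Plan B is the Condorcet winner.

Plan B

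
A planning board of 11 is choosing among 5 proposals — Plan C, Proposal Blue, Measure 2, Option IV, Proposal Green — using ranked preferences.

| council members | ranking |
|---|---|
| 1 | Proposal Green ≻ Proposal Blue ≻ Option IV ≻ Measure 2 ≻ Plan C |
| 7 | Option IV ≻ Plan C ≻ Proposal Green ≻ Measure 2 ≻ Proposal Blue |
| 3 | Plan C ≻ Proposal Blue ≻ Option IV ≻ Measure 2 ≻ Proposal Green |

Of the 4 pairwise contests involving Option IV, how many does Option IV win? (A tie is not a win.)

4

Option IV against each rival (11 council members):
Option IV–Plan C: Option IV 8–3.
Option IV–Proposal Blue: Option IV 7–4.
Option IV vs Measure 2: Option IV wins 11–0.
Option IV vs Proposal Green: Option IV wins 10–1.
Option IV beats Plan C, Proposal Blue, Measure 2, Proposal Green — 4 pairwise wins.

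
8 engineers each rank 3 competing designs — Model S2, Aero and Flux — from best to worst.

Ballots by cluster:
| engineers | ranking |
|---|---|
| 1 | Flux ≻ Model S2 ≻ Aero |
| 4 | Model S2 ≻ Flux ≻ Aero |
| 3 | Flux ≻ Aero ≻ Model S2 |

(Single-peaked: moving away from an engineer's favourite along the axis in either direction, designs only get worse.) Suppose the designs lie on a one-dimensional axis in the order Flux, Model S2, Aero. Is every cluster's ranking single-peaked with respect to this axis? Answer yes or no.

Axis positions: Flux=1, Model S2=2, Aero=3.
Cluster 1 (peak Flux at position 1): ranking walks positions 1-2-3, expanding outward from the peak — single-peaked.
Cluster 2 (peak Model S2 at position 2): ranking walks positions 2-1-3, expanding outward from the peak — single-peaked.
Cluster 3: ranking walks positions 1-3-2; Aero is ranked above Model S2 even though Model S2 lies between Aero and the peak Flux on the axis — preferences dip and rise again. Not single-peaked.
Cluster 3 violates single-peakedness, so the profile is not single-peaked on this axis.

no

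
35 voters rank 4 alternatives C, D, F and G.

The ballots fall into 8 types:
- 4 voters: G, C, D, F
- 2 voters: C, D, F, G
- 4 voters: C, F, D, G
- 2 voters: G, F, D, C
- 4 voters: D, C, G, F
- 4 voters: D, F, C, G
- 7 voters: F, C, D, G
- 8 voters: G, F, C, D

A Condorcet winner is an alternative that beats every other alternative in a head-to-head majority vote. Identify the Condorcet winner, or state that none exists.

none

Head-to-head results (35 voters):
C vs D: C preferred on 4+2+4+7+8 = 25 ballots; C wins 25–10.
C–F: F 21–14.
C vs G: C is ranked higher on 2+4+4+4+7 = 21 ballots, G on 14. C wins 21–14.
D vs F: 4+2+4+4 = 14 for D, 21 for F — F by 21–14.
D vs G: D wins 21–14.
F–G: G 18–17.
Each alternative drops at least one matchup (C loses to F; D loses to C; F loses to G; G loses to C); the cycle C > G > F > C rules out a Condorcet winner.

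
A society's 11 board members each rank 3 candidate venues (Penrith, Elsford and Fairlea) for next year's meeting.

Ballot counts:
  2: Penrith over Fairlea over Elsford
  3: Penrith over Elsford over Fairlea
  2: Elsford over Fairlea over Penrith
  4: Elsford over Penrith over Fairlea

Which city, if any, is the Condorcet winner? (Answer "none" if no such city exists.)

Pairwise majorities:
Penrith vs Elsford: Penrith is ranked higher on 2+3 = 5 ballots, Elsford on 6. Elsford wins 6–5.
Penrith vs Fairlea: 9 to 2, Penrith.
Elsford–Fairlea: Elsford 9–2.
Elsford beats each of Penrith, Fairlea — Elsford is the Condorcet winner.

Elsford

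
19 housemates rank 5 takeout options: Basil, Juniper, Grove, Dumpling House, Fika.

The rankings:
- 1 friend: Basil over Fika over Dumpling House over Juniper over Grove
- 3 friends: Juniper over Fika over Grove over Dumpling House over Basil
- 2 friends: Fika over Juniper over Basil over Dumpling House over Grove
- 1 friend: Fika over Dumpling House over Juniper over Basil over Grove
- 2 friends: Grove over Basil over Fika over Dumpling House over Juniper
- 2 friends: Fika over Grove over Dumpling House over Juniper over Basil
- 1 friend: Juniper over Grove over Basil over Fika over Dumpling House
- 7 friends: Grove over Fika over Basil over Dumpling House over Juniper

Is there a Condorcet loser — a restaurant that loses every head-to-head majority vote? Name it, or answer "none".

Juniper

Head-to-head results (19 friends):
Basil vs Juniper: Basil wins 10–9.
Basil vs Grove: Grove wins 15–4.
Basil–Dumpling House: Basil 13–6.
Basil vs Fika: 1+2+1 = 4 for Basil, 15 for Fika — Fika by 15–4.
Juniper–Grove: Grove 11–8.
Juniper vs Dumpling House: Dumpling House, 13–6.
Juniper vs Fika: 3+1 = 4 for Juniper, 15 for Fika — Fika by 15–4.
Grove vs Dumpling House: Grove is ranked higher on 3+2+2+1+7 = 15 ballots, Dumpling House on 4. Grove wins 15–4.
Grove vs Fika: Grove, 10–9.
Dumpling House vs Fika: 0 to 19, Fika.
Only Juniper has no wins; Juniper is the Condorcet loser.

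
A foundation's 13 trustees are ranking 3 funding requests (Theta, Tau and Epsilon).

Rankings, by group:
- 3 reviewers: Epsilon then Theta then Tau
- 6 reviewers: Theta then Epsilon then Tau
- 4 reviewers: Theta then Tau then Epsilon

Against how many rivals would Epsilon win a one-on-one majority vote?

1

Epsilon against each rival (13 reviewers):
Epsilon vs Theta: Epsilon is ranked higher on 3 ballots, Theta on 10. Theta wins 10–3.
Epsilon vs Tau: Epsilon is ranked higher on 3+6 = 9 ballots, Tau on 4. Epsilon wins 9–4.
Epsilon beats Tau; loses to Theta — 1 pairwise win.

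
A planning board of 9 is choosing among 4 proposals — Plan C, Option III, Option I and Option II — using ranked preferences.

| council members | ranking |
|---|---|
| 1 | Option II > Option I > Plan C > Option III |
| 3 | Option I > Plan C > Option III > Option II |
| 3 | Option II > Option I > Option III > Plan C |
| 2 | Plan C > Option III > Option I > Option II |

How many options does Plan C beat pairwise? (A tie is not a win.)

Plan C against each rival (9 council members):
Plan C–Option III: Plan C 6–3.
Plan C vs Option I: Option I wins 7–2.
Plan C vs Option II: Plan C preferred on 3+2 = 5 ballots; Plan C wins 5–4.
Plan C beats Option III, Option II; loses to Option I — 2 pairwise wins.

2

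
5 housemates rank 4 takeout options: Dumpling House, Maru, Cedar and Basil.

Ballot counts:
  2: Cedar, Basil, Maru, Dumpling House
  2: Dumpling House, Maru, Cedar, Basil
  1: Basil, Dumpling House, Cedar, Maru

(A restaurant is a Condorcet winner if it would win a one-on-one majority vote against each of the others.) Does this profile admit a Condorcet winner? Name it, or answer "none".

none

Check each pair by majority over 5 ballots:
Dumpling House vs Maru: Dumpling House is ranked higher on 2+1 = 3 ballots, Maru on 2. Dumpling House wins 3–2.
Dumpling House–Cedar: Dumpling House 3–2.
Dumpling House vs Basil: Dumpling House preferred on 2 ballots; Basil wins 3–2.
Maru vs Cedar: Maru is ranked higher on 2 ballots, Cedar on 3. Cedar wins 3–2.
Maru vs Basil: 2 for Maru, 3 for Basil — Basil by 3–2.
Cedar vs Basil: Cedar wins 4–1.
No restaurant is unbeaten: Dumpling House loses to Basil; Maru loses to Dumpling House; Cedar loses to Dumpling House; Basil loses to Cedar. In particular Dumpling House beats Cedar beats Basil beats Dumpling House is a majority cycle — no Condorcet winner exists.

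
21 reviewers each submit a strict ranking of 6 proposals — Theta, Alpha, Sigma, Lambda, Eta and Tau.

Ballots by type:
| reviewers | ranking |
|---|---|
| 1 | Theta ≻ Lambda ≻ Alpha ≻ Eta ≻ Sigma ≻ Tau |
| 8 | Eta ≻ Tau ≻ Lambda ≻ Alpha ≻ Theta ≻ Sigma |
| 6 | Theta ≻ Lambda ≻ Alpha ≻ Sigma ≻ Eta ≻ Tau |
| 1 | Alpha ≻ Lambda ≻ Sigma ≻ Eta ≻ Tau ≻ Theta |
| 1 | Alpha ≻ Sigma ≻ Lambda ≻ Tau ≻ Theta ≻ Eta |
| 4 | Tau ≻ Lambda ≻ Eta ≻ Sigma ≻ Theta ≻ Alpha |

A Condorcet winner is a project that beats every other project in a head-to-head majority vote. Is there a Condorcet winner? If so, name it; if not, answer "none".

Pairwise majorities:
Theta–Alpha: Theta 11–10.
Theta vs Sigma: Theta wins 15–6.
Theta vs Lambda: Lambda, 14–7.
Theta–Eta: Eta 13–8.
Theta vs Tau: Tau wins 14–7.
Alpha vs Sigma: Alpha wins 17–4.
Alpha–Lambda: Lambda 19–2.
Alpha–Eta: Eta 12–9.
Alpha vs Tau: Tau wins 12–9.
Sigma vs Lambda: Lambda, 20–1.
Sigma vs Eta: Eta, 13–8.
Sigma vs Tau: Tau wins 12–9.
Lambda–Eta: Lambda 13–8.
Lambda vs Tau: Tau wins 12–9.
Eta vs Tau: Eta wins 16–5.
No project is unbeaten: Theta loses to Lambda; Alpha loses to Theta; Sigma loses to Theta; Lambda loses to Tau; Eta loses to Lambda; Tau loses to Eta. In particular Lambda → Eta → Tau → Lambda is a majority cycle — no Condorcet winner exists.

none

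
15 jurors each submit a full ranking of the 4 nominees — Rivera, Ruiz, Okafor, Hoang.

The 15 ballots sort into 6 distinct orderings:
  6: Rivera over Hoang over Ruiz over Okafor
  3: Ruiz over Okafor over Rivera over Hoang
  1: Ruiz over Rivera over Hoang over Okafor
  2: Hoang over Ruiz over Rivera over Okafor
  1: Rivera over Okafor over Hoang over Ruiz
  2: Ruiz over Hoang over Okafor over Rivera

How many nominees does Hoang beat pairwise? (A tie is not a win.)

2

Hoang against each rival (15 jurors):
Hoang vs Rivera: Hoang preferred on 2+2 = 4 ballots; Rivera wins 11–4.
Hoang vs Ruiz: 6+2+1 = 9 for Hoang, 6 for Ruiz — Hoang by 9–6.
Hoang vs Okafor: Hoang preferred on 6+1+2+2 = 11 ballots; Hoang wins 11–4.
Hoang beats Ruiz, Okafor; loses to Rivera — 2 pairwise wins.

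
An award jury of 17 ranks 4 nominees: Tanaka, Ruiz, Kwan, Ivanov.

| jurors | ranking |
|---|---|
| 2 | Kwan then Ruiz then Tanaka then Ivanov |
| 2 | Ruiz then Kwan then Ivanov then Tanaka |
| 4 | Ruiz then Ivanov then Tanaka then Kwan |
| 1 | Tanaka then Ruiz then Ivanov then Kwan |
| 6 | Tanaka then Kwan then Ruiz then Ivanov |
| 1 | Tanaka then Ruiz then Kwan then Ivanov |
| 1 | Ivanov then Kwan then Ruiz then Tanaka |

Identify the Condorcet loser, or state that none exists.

Head-to-head results (17 jurors):
Tanaka vs Ruiz: Tanaka is ranked higher on 1+6+1 = 8 ballots, Ruiz on 9. Ruiz wins 9–8.
Tanaka–Kwan: Tanaka 12–5.
Tanaka vs Ivanov: Tanaka, 10–7.
Ruiz vs Kwan: Kwan wins 9–8.
Ruiz vs Ivanov: 2+2+4+1+6+1 = 16 for Ruiz, 1 for Ivanov — Ruiz by 16–1.
Kwan vs Ivanov: Kwan, 11–6.
Ivanov is beaten in every head-to-head and is the Condorcet loser.

Ivanov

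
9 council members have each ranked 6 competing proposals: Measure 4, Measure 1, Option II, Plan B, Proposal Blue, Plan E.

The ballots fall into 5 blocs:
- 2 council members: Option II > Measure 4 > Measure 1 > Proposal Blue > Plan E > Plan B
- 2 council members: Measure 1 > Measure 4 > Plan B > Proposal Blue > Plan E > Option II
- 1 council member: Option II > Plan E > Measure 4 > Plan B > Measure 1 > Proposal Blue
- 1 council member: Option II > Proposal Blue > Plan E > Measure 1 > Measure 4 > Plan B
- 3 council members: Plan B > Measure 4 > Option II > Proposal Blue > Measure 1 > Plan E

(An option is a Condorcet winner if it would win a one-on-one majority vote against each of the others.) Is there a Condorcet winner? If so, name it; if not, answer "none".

Measure 4

Pairwise majorities:
Measure 4 vs Measure 1: Measure 4 is ranked higher on 2+1+3 = 6 ballots, Measure 1 on 3. Measure 4 wins 6–3.
Measure 4 vs Option II: Measure 4, 5–4.
Measure 4 vs Plan B: Measure 4 is ranked higher on 2+2+1+1 = 6 ballots, Plan B on 3. Measure 4 wins 6–3.
Measure 4 vs Proposal Blue: 2+2+1+3 = 8 for Measure 4, 1 for Proposal Blue — Measure 4 by 8–1.
Measure 4 vs Plan E: 2+2+3 = 7 for Measure 4, 2 for Plan E — Measure 4 by 7–2.
Measure 1–Option II: Option II 7–2.
Measure 1 vs Plan B: Measure 1 wins 5–4.
Measure 1 vs Proposal Blue: Measure 1, 5–4.
Measure 1 vs Plan E: 7 to 2, Measure 1.
Option II vs Plan B: Plan B, 5–4.
Option II vs Proposal Blue: 7 to 2, Option II.
Option II–Plan E: Option II 7–2.
Plan B vs Proposal Blue: 6 to 3, Plan B.
Plan B vs Plan E: 2+3 = 5 for Plan B, 4 for Plan E — Plan B by 5–4.
Proposal Blue–Plan E: Proposal Blue 8–1.
Only Measure 4 has no losses; Measure 4 is the Condorcet winner.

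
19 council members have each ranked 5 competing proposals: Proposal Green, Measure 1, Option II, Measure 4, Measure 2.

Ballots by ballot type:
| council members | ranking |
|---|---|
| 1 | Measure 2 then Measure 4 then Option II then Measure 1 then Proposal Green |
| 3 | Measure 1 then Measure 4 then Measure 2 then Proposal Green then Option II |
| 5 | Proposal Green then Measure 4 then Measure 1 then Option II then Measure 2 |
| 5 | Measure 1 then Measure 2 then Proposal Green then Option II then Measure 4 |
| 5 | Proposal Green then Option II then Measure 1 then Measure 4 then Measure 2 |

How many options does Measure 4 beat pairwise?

1

Measure 4 against each rival (19 council members):
Measure 4 vs Proposal Green: Proposal Green wins 15–4.
Measure 4–Measure 1: Measure 1 13–6.
Measure 4 vs Option II: 9 to 10, Option II.
Measure 4 vs Measure 2: Measure 4, 13–6.
Measure 4 beats Measure 2; loses to Proposal Green, Measure 1, Option II — 1 pairwise win.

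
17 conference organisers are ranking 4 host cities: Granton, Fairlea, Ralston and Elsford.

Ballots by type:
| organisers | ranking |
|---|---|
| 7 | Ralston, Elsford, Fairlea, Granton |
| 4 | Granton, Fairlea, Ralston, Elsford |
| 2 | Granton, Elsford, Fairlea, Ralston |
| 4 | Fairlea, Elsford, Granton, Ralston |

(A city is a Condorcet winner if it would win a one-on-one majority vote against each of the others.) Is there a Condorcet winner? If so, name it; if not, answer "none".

none

Pairwise majorities:
Granton vs Fairlea: 4+2 = 6 for Granton, 11 for Fairlea — Fairlea by 11–6.
Granton vs Ralston: Granton wins 10–7.
Granton vs Elsford: Elsford, 11–6.
Fairlea vs Ralston: Fairlea preferred on 4+2+4 = 10 ballots; Fairlea wins 10–7.
Fairlea vs Elsford: 8 to 9, Elsford.
Ralston–Elsford: Ralston 11–6.
No city is unbeaten: Granton loses to Fairlea; Fairlea loses to Elsford; Ralston loses to Granton; Elsford loses to Ralston. In particular Granton > Ralston > Elsford > Granton is a majority cycle — no Condorcet winner exists.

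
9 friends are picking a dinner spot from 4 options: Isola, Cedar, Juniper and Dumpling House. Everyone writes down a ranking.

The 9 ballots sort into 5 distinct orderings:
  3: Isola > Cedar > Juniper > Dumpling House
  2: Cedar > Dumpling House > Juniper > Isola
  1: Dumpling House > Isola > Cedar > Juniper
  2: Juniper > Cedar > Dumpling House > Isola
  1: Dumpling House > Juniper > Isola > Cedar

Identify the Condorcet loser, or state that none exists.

none

Pairwise majorities:
Isola–Cedar: Isola 5–4.
Isola vs Juniper: Isola preferred on 3+1 = 4 ballots; Juniper wins 5–4.
Isola vs Dumpling House: 3 for Isola, 6 for Dumpling House — Dumpling House by 6–3.
Cedar vs Juniper: Cedar, 6–3.
Cedar vs Dumpling House: Cedar preferred on 3+2+2 = 7 ballots; Cedar wins 7–2.
Juniper vs Dumpling House: 3+2 = 5 for Juniper, 4 for Dumpling House — Juniper by 5–4.
Every restaurant wins at least one matchup (Isola beats Cedar; Cedar beats Juniper; Juniper beats Isola; Dumpling House beats Isola), so there is no Condorcet loser.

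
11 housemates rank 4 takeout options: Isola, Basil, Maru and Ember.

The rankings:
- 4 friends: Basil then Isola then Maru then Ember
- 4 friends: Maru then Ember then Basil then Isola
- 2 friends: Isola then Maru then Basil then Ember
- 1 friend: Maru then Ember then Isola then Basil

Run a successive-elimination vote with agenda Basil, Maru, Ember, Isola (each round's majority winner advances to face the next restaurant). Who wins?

Round 1: Basil vs Maru — 4–7, Maru advances.
Round 2: Maru vs Ember — 11–0, Maru advances.
Round 3: Maru vs Isola — 5–6, Isola advances.
The agenda winner is Isola.

Isola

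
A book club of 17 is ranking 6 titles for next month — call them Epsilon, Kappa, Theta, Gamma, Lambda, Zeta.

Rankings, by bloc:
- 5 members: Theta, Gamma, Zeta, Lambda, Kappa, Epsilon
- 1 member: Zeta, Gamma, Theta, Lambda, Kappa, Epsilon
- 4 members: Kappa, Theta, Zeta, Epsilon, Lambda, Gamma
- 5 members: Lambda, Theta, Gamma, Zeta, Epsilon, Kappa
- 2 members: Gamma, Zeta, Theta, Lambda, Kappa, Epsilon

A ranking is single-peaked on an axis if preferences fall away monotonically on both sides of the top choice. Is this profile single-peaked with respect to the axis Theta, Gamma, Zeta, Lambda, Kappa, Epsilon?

no

Axis positions: Theta=1, Gamma=2, Zeta=3, Lambda=4, Kappa=5, Epsilon=6.
Bloc 1 (peak Theta at position 1): ranking walks positions 1-2-3-4-5-6, expanding outward from the peak — single-peaked.
Bloc 2 (peak Zeta at position 3): ranking walks positions 3-2-1-4-5-6, expanding outward from the peak — single-peaked.
Bloc 3: ranking walks positions 5-1-3-6-4-2; Theta is ranked above Lambda even though Lambda lies between Theta and the peak Kappa on the axis — preferences dip and rise again. Not single-peaked.
Bloc 4: ranking walks positions 4-1-2-3-6-5; Theta is ranked above Zeta even though Zeta lies between Theta and the peak Lambda on the axis — preferences dip and rise again. Not single-peaked.
Bloc 5 (peak Gamma at position 2): ranking walks positions 2-3-1-4-5-6, expanding outward from the peak — single-peaked.
Bloc 3 violates single-peakedness, so the profile is not single-peaked on this axis.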